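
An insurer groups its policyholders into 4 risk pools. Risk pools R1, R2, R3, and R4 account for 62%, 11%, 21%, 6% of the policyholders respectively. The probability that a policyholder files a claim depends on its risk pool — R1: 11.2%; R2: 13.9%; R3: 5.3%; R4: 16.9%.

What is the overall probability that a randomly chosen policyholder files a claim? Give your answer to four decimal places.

P(C) ≈ 0.1060

P(C) = P(C|R1)·P(R1) + P(C|R2)·P(R2) + P(C|R3)·P(R3) + P(C|R4)·P(R4)
      = 0.112·0.62 + 0.139·0.11 + 0.053·0.21 + 0.169·0.06
      = 0.06944 + 0.01529 + 0.01113 + 0.01014 = 0.106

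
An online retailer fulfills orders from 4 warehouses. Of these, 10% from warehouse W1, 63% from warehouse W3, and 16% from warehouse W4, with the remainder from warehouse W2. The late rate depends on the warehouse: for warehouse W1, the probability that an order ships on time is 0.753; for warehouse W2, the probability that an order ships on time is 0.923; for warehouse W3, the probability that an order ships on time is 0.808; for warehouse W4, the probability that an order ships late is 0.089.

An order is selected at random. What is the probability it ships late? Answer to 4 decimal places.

0.1684

P(W2) = 1 − (0.1 + 0.63 + 0.16) = 0.11.
P(L|W1) = 1 − 0.753 = 0.247.
P(L|W2) = 1 − 0.923 = 0.077.
P(L|W3) = 1 − 0.808 = 0.192.
Summing over the partition,
P(L) = P(L|W1)·P(W1) + P(L|W2)·P(W2) + P(L|W3)·P(W3) + P(L|W4)·P(W4)
      = 0.247·0.1 + 0.077·0.11 + 0.192·0.63 + 0.089·0.16
      = 0.0247 + 0.00847 + 0.12096 + 0.01424 = 0.16837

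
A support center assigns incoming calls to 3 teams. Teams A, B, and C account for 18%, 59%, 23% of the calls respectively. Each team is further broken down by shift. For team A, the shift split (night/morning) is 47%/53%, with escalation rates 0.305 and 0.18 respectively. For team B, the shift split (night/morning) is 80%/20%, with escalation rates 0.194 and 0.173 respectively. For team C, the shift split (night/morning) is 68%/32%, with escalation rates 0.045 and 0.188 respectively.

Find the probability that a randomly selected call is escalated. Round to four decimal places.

P(E|A) = 0.47·0.305 + 0.53·0.18 = 0.14335 + 0.0954 = 0.23875
P(E|B) = 0.8·0.194 + 0.2·0.173 = 0.1552 + 0.0346 = 0.1898
P(E|C) = 0.68·0.045 + 0.32·0.188 = 0.0306 + 0.06016 = 0.09076
Then overall,
P(E) = 0.18·0.23875 + 0.59·0.1898 + 0.23·0.09076
      = 0.042975 + 0.111982 + 0.0208748 = 0.1758318

0.1758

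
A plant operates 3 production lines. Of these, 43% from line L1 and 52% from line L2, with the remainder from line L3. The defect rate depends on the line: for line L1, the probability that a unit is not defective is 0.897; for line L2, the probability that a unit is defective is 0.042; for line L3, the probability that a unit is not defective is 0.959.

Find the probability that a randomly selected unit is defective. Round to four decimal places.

P(L3) = 1 − (0.43 + 0.52) = 0.05.
P(D|L1) = 1 − 0.897 = 0.103.
P(D|L3) = 1 − 0.959 = 0.041.
Using total probability over the partition,
P(D) = P(D|L1)·P(L1) + P(D|L2)·P(L2) + P(D|L3)·P(L3)
      = 0.103·0.43 + 0.042·0.52 + 0.041·0.05
      = 0.04429 + 0.02184 + 0.00205 = 0.06818

0.0682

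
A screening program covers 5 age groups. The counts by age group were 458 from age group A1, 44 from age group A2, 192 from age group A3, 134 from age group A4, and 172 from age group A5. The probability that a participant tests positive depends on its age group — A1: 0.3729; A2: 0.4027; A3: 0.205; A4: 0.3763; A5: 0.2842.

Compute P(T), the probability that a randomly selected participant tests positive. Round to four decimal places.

0.3272

Total: 458 + 44 + 192 + 134 + 172 = 1000.
P(A1) = 458/1000 = 0.458. P(A2) = 44/1000 = 0.044. P(A3) = 192/1000 = 0.192. P(A4) = 134/1000 = 0.134. P(A5) = 172/1000 = 0.172.
P(T) = P(T|A1)·P(A1) + P(T|A2)·P(A2) + P(T|A3)·P(A3) + P(T|A4)·P(A4) + P(T|A5)·P(A5)
      = 0.3729·0.458 + 0.4027·0.044 + 0.205·0.192 + 0.3763·0.134 + 0.2842·0.172
      = 0.1707882 + 0.0177188 + 0.03936 + 0.0504242 + 0.0488824 = 0.3271736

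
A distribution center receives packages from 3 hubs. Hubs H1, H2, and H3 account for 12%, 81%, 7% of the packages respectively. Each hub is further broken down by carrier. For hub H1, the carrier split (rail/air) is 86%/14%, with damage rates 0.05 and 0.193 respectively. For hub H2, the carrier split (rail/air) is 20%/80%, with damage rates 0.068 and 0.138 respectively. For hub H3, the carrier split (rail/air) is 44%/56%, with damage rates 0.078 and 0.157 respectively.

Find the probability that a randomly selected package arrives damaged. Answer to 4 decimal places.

0.1174

P(D|H1) = 0.86·0.05 + 0.14·0.193 = 0.043 + 0.02702 = 0.07002
P(D|H2) = 0.2·0.068 + 0.8·0.138 = 0.0136 + 0.1104 = 0.124
P(D|H3) = 0.44·0.078 + 0.56·0.157 = 0.03432 + 0.08792 = 0.12224
Then overall,
P(D) = 0.12·0.07002 + 0.81·0.124 + 0.07·0.12224
      = 0.0084024 + 0.10044 + 0.0085568 = 0.1173992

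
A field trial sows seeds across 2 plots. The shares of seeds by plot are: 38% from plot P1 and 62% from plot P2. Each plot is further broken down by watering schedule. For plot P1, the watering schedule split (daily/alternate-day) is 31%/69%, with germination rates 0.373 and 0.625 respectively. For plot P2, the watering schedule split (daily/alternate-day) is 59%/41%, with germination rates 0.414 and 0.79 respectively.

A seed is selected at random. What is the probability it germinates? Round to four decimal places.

P(G|P1) = 0.31·0.373 + 0.69·0.625 = 0.11563 + 0.43125 = 0.54688
P(G|P2) = 0.59·0.414 + 0.41·0.79 = 0.24426 + 0.3239 = 0.56816
By total probability over the outer partition,
P(G) = 0.38·0.54688 + 0.62·0.56816
      = 0.2078144 + 0.3522592 = 0.5600736

P(G) ≈ 0.5601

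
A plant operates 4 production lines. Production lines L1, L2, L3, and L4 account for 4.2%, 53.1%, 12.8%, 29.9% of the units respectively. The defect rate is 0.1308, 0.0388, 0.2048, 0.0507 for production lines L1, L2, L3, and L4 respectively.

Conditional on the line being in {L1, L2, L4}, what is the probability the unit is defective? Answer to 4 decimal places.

P(D|S) ≈ 0.0473

Let S = {L1, L2, L4}.
P(S) = 0.042 + 0.531 + 0.299 = 0.872.
P(D ∩ S) = 0.1308·0.042 + 0.0388·0.531 + 0.0507·0.299 = 0.0054936 + 0.0206028 + 0.0151593 = 0.0412557.
P(D | S) = 0.0412557 / 0.872 = 0.047312…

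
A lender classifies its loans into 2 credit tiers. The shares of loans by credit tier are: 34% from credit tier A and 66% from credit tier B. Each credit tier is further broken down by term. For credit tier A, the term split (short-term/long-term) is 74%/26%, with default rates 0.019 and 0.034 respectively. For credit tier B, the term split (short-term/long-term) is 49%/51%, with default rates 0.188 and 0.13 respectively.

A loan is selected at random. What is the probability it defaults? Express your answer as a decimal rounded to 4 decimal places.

P(D) ≈ 0.1123

P(D|A) = 0.74·0.019 + 0.26·0.034 = 0.01406 + 0.00884 = 0.0229
P(D|B) = 0.49·0.188 + 0.51·0.13 = 0.09212 + 0.0663 = 0.15842
By total probability over the outer partition,
P(D) = 0.34·0.0229 + 0.66·0.15842
      = 0.007786 + 0.1045572 = 0.1123432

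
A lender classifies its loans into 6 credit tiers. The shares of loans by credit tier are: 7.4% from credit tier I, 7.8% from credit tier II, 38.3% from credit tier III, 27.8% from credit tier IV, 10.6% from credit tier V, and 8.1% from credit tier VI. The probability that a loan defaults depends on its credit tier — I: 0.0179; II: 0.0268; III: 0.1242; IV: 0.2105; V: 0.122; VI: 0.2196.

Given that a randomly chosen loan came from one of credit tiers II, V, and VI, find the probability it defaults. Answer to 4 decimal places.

0.1238

Let S = {II, V, VI}.
P(S) = 0.078 + 0.106 + 0.081 = 0.265.
P(D ∩ S) = 0.0268·0.078 + 0.122·0.106 + 0.2196·0.081 = 0.0020904 + 0.012932 + 0.0177876 = 0.03281.
P(D | S) = 0.03281 / 0.265 = 0.123811…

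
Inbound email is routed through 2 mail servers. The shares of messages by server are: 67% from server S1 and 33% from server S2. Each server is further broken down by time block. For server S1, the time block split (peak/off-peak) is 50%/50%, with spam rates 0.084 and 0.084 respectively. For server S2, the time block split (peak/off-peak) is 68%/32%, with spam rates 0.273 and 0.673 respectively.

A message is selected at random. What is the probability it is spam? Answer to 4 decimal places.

P(S|S1) = 0.5·0.084 + 0.5·0.084 = 0.042 + 0.042 = 0.084
P(S|S2) = 0.68·0.273 + 0.32·0.673 = 0.18564 + 0.21536 = 0.401
Then overall,
P(S) = 0.67·0.084 + 0.33·0.401
      = 0.05628 + 0.13233 = 0.18861

P(S) ≈ 0.1886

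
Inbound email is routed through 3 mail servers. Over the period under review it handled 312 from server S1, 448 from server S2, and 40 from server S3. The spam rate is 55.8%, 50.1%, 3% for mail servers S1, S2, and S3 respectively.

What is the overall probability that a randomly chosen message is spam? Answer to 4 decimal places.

0.4997

Total: 312 + 448 + 40 = 800.
P(S1) = 312/800 = 0.39. P(S2) = 448/800 = 0.56. P(S3) = 40/800 = 0.05.
P(S) = P(S|S1)·P(S1) + P(S|S2)·P(S2) + P(S|S3)·P(S3)
      = 0.558·0.39 + 0.501·0.56 + 0.03·0.05
      = 0.21762 + 0.28056 + 0.0015 = 0.49968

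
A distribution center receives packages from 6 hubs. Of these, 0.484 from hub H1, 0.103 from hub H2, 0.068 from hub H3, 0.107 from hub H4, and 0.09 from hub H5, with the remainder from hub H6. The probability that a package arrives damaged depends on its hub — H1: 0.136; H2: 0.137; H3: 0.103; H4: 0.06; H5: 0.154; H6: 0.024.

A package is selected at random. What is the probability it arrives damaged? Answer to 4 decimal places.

P(H6) = 1 − (0.484 + 0.103 + 0.068 + 0.107 + 0.09) = 0.148.
Using total probability over the partition,
P(D) = P(D|H1)·P(H1) + P(D|H2)·P(H2) + P(D|H3)·P(H3) + P(D|H4)·P(H4) + P(D|H5)·P(H5) + P(D|H6)·P(H6)
      = 0.136·0.484 + 0.137·0.103 + 0.103·0.068 + 0.06·0.107 + 0.154·0.09 + 0.024·0.148
      = 0.065824 + 0.014111 + 0.007004 + 0.00642 + 0.01386 + 0.003552 = 0.110771

P(D) ≈ 0.1108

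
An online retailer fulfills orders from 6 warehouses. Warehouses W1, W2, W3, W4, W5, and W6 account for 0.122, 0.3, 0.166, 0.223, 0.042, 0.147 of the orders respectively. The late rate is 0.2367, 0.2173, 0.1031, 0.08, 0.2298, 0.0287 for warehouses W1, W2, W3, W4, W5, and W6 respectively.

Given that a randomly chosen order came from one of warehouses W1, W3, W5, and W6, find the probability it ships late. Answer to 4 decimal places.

Let S = {W1, W3, W5, W6}.
P(S) = 0.122 + 0.166 + 0.042 + 0.147 = 0.477.
P(L ∩ S) = 0.2367·0.122 + 0.1031·0.166 + 0.2298·0.042 + 0.0287·0.147 = 0.0288774 + 0.0171146 + 0.0096516 + 0.0042189 = 0.0598625.
P(L | S) = 0.0598625 / 0.477 = 0.125498…

0.1255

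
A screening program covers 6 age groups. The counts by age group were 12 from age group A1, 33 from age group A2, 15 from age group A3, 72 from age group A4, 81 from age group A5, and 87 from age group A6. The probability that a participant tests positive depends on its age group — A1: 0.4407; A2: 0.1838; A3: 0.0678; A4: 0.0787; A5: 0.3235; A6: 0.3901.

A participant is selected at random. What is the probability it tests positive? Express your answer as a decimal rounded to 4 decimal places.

Total: 12 + 33 + 15 + 72 + 81 + 87 = 300.
P(A1) = 12/300 = 0.04. P(A2) = 33/300 = 0.11. P(A3) = 15/300 = 0.05. P(A4) = 72/300 = 0.24. P(A5) = 81/300 = 0.27. P(A6) = 87/300 = 0.29.
By the law of total probability,
P(T) = P(T|A1)·P(A1) + P(T|A2)·P(A2) + P(T|A3)·P(A3) + P(T|A4)·P(A4) + P(T|A5)·P(A5) + P(T|A6)·P(A6)
      = 0.4407·0.04 + 0.1838·0.11 + 0.0678·0.05 + 0.0787·0.24 + 0.3235·0.27 + 0.3901·0.29
      = 0.017628 + 0.020218 + 0.00339 + 0.018888 + 0.087345 + 0.113129 = 0.260598

P(T) ≈ 0.2606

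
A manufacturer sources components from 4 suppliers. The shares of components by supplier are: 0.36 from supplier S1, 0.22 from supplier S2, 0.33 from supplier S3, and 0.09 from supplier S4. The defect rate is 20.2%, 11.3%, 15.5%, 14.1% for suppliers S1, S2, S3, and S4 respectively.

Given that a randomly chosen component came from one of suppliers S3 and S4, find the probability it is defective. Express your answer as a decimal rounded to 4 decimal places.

0.1520

Let S = {S3, S4}.
P(S) = 0.33 + 0.09 = 0.42.
P(D ∩ S) = 0.155·0.33 + 0.141·0.09 = 0.05115 + 0.01269 = 0.06384.
P(D | S) = 0.06384 / 0.42 = 0.152000…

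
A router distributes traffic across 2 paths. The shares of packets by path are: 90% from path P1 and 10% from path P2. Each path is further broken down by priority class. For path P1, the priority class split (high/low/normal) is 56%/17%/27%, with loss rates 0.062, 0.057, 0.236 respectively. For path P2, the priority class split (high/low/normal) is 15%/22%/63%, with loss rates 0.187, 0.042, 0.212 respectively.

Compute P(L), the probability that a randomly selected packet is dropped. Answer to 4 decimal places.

P(L|P1) = 0.56·0.062 + 0.17·0.057 + 0.27·0.236 = 0.03472 + 0.00969 + 0.06372 = 0.10813
P(L|P2) = 0.15·0.187 + 0.22·0.042 + 0.63·0.212 = 0.02805 + 0.00924 + 0.13356 = 0.17085
By total probability over the outer partition,
P(L) = 0.9·0.10813 + 0.1·0.17085
      = 0.097317 + 0.017085 = 0.114402

0.1144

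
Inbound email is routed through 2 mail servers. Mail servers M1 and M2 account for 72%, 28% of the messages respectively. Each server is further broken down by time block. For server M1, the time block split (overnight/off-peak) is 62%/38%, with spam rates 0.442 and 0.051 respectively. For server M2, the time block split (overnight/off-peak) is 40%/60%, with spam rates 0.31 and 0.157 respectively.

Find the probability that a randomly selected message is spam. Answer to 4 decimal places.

P(S|M1) = 0.62·0.442 + 0.38·0.051 = 0.27404 + 0.01938 = 0.29342
P(S|M2) = 0.4·0.31 + 0.6·0.157 = 0.124 + 0.0942 = 0.2182
By total probability over the outer partition,
P(S) = 0.72·0.29342 + 0.28·0.2182
      = 0.2112624 + 0.061096 = 0.2723584

0.2724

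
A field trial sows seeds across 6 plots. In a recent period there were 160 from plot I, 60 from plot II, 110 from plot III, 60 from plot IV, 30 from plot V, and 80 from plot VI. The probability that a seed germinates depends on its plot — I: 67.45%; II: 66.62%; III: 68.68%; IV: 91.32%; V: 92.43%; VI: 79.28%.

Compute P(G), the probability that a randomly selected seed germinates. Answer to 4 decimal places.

Total: 160 + 60 + 110 + 60 + 30 + 80 = 500.
P(I) = 160/500 = 0.32. P(II) = 60/500 = 0.12. P(III) = 110/500 = 0.22. P(IV) = 60/500 = 0.12. P(V) = 30/500 = 0.06. P(VI) = 80/500 = 0.16.
P(G) = P(G|I)·P(I) + P(G|II)·P(II) + P(G|III)·P(III) + P(G|IV)·P(IV) + P(G|V)·P(V) + P(G|VI)·P(VI)
      = 0.6745·0.32 + 0.6662·0.12 + 0.6868·0.22 + 0.9132·0.12 + 0.9243·0.06 + 0.7928·0.16
      = 0.21584 + 0.079944 + 0.151096 + 0.109584 + 0.055458 + 0.126848 = 0.73877

0.7388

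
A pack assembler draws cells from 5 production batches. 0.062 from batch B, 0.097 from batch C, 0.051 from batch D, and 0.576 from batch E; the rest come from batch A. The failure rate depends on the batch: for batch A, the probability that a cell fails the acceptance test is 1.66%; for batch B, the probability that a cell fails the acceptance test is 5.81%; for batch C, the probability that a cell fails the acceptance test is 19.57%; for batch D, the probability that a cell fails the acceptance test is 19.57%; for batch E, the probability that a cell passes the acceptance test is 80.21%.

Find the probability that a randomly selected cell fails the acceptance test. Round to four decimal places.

0.1501

P(A) = 1 − (0.062 + 0.097 + 0.051 + 0.576) = 0.214.
P(F|E) = 1 − 0.8021 = 0.1979.
P(F) = P(F|A)·P(A) + P(F|B)·P(B) + P(F|C)·P(C) + P(F|D)·P(D) + P(F|E)·P(E)
      = 0.0166·0.214 + 0.0581·0.062 + 0.1957·0.097 + 0.1957·0.051 + 0.1979·0.576
      = 0.0035524 + 0.0036022 + 0.0189829 + 0.0099807 + 0.1139904 = 0.1501086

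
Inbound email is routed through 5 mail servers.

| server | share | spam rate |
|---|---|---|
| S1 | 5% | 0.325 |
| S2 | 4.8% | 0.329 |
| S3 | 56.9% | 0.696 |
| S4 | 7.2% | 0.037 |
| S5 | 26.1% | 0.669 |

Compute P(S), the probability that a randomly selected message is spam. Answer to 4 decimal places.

Summing over the partition,
P(S) = P(S|S1)·P(S1) + P(S|S2)·P(S2) + P(S|S3)·P(S3) + P(S|S4)·P(S4) + P(S|S5)·P(S5)
      = 0.325·0.05 + 0.329·0.048 + 0.696·0.569 + 0.037·0.072 + 0.669·0.261
      = 0.01625 + 0.015792 + 0.396024 + 0.002664 + 0.174609 = 0.605339

0.6053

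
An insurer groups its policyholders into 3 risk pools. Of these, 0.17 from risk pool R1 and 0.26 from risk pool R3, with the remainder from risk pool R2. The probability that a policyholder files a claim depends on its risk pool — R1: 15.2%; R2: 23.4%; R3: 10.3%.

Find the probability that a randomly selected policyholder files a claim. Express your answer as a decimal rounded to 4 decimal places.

P(C) ≈ 0.1860

P(R2) = 1 − (0.17 + 0.26) = 0.57.
P(C) = P(C|R1)·P(R1) + P(C|R2)·P(R2) + P(C|R3)·P(R3)
      = 0.152·0.17 + 0.234·0.57 + 0.103·0.26
      = 0.02584 + 0.13338 + 0.02678 = 0.186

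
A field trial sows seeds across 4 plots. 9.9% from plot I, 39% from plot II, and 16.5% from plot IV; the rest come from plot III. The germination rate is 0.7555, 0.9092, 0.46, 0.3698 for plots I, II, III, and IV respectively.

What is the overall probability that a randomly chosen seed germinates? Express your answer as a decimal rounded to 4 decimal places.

P(G) ≈ 0.6496

P(III) = 1 − (0.099 + 0.39 + 0.165) = 0.346.
Summing over the partition,
P(G) = P(G|I)·P(I) + P(G|II)·P(II) + P(G|III)·P(III) + P(G|IV)·P(IV)
      = 0.7555·0.099 + 0.9092·0.39 + 0.46·0.346 + 0.3698·0.165
      = 0.0747945 + 0.354588 + 0.15916 + 0.061017 = 0.6495595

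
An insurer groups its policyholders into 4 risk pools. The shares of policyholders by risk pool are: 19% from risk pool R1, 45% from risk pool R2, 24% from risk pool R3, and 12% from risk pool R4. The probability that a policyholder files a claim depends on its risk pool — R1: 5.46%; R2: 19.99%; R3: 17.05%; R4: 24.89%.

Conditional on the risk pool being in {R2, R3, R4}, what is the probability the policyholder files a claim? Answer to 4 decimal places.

P(C|S) ≈ 0.1984

Let S = {R2, R3, R4}.
P(S) = 0.45 + 0.24 + 0.12 = 0.81.
P(C ∩ S) = 0.1999·0.45 + 0.1705·0.24 + 0.2489·0.12 = 0.089955 + 0.04092 + 0.029868 = 0.160743.
P(C | S) = 0.160743 / 0.81 = 0.198448…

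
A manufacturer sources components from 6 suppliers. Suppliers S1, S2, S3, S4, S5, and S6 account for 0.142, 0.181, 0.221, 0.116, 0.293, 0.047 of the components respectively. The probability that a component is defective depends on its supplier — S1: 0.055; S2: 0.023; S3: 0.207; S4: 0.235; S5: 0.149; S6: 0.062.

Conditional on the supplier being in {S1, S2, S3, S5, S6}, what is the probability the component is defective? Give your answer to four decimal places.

P(D|S) ≈ 0.1180

Let S = {S1, S2, S3, S5, S6}.
P(S) = 0.142 + 0.181 + 0.221 + 0.293 + 0.047 = 0.884.
P(D ∩ S) = 0.055·0.142 + 0.023·0.181 + 0.207·0.221 + 0.149·0.293 + 0.062·0.047 = 0.00781 + 0.004163 + 0.045747 + 0.043657 + 0.002914 = 0.104291.
P(D | S) = 0.104291 / 0.884 = 0.117976…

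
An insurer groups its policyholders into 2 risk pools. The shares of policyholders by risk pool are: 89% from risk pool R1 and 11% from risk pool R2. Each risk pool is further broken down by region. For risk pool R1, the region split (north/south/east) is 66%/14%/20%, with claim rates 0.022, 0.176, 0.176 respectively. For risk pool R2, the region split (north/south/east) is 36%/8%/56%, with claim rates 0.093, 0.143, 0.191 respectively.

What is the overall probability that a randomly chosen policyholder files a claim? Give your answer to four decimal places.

P(C|R1) = 0.66·0.022 + 0.14·0.176 + 0.2·0.176 = 0.01452 + 0.02464 + 0.0352 = 0.07436
P(C|R2) = 0.36·0.093 + 0.08·0.143 + 0.56·0.191 = 0.03348 + 0.01144 + 0.10696 = 0.15188
Then overall,
P(C) = 0.89·0.07436 + 0.11·0.15188
      = 0.0661804 + 0.0167068 = 0.0828872

P(C) ≈ 0.0829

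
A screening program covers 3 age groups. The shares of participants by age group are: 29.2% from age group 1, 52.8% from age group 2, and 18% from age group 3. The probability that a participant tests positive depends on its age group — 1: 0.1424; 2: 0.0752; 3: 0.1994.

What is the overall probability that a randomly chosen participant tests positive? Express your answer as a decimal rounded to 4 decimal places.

P(T) = P(T|1)·P(1) + P(T|2)·P(2) + P(T|3)·P(3)
      = 0.1424·0.292 + 0.0752·0.528 + 0.1994·0.18
      = 0.0415808 + 0.0397056 + 0.035892 = 0.1171784

0.1172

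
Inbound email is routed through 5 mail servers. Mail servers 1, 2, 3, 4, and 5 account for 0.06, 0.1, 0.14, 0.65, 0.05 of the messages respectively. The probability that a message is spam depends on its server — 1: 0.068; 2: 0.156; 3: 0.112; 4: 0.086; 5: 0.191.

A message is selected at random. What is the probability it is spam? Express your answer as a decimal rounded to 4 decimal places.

P(S) = P(S|1)·P(1) + P(S|2)·P(2) + P(S|3)·P(3) + P(S|4)·P(4) + P(S|5)·P(5)
      = 0.068·0.06 + 0.156·0.1 + 0.112·0.14 + 0.086·0.65 + 0.191·0.05
      = 0.00408 + 0.0156 + 0.01568 + 0.0559 + 0.00955 = 0.10081

0.1008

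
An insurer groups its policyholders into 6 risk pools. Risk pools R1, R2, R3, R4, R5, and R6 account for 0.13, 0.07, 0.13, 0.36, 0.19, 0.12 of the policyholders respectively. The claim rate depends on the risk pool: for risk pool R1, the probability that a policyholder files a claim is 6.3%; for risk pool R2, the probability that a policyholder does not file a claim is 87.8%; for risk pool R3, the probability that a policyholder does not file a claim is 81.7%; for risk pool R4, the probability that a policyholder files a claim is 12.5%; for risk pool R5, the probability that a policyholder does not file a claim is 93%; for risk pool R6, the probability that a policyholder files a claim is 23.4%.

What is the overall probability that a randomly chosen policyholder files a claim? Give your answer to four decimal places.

P(C) ≈ 0.1269

P(C|R2) = 1 − 0.878 = 0.122.
P(C|R3) = 1 − 0.817 = 0.183.
P(C|R5) = 1 − 0.93 = 0.07.
P(C) = P(C|R1)·P(R1) + P(C|R2)·P(R2) + P(C|R3)·P(R3) + P(C|R4)·P(R4) + P(C|R5)·P(R5) + P(C|R6)·P(R6)
      = 0.063·0.13 + 0.122·0.07 + 0.183·0.13 + 0.125·0.36 + 0.07·0.19 + 0.234·0.12
      = 0.00819 + 0.00854 + 0.02379 + 0.045 + 0.0133 + 0.02808 = 0.1269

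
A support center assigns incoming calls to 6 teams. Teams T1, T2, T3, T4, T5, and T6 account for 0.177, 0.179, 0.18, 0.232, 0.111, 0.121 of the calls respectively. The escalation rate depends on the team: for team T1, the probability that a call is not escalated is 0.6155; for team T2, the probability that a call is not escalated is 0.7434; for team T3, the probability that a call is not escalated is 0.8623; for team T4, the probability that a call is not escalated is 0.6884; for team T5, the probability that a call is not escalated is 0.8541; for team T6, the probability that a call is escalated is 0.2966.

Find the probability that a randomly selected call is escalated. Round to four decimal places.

P(E) ≈ 0.2631

P(E|T1) = 1 − 0.6155 = 0.3845.
P(E|T2) = 1 − 0.7434 = 0.2566.
P(E|T3) = 1 − 0.8623 = 0.1377.
P(E|T4) = 1 − 0.6884 = 0.3116.
P(E|T5) = 1 − 0.8541 = 0.1459.
By the law of total probability,
P(E) = P(E|T1)·P(T1) + P(E|T2)·P(T2) + P(E|T3)·P(T3) + P(E|T4)·P(T4) + P(E|T5)·P(T5) + P(E|T6)·P(T6)
      = 0.3845·0.177 + 0.2566·0.179 + 0.1377·0.18 + 0.3116·0.232 + 0.1459·0.111 + 0.2966·0.121
      = 0.0680565 + 0.0459314 + 0.024786 + 0.0722912 + 0.0161949 + 0.0358886 = 0.2631486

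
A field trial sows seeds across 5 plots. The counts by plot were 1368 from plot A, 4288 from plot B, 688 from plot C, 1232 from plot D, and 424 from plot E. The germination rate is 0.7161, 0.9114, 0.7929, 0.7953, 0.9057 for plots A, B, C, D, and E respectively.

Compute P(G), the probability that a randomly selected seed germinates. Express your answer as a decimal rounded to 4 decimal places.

0.8496

Total: 1368 + 4288 + 688 + 1232 + 424 = 8000.
P(A) = 1368/8000 = 0.171. P(B) = 4288/8000 = 0.536. P(C) = 688/8000 = 0.086. P(D) = 1232/8000 = 0.154. P(E) = 424/8000 = 0.053.
P(G) = P(G|A)·P(A) + P(G|B)·P(B) + P(G|C)·P(C) + P(G|D)·P(D) + P(G|E)·P(E)
      = 0.7161·0.171 + 0.9114·0.536 + 0.7929·0.086 + 0.7953·0.154 + 0.9057·0.053
      = 0.1224531 + 0.4885104 + 0.0681894 + 0.1224762 + 0.0480021 = 0.8496312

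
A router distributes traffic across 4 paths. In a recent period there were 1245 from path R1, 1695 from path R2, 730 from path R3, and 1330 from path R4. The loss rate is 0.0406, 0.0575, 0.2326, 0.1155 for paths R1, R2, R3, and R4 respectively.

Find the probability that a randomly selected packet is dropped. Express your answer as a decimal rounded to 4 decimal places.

P(L) ≈ 0.0943

Total: 1245 + 1695 + 730 + 1330 = 5000.
P(R1) = 1245/5000 = 0.249. P(R2) = 1695/5000 = 0.339. P(R3) = 730/5000 = 0.146. P(R4) = 1330/5000 = 0.266.
P(L) = P(L|R1)·P(R1) + P(L|R2)·P(R2) + P(L|R3)·P(R3) + P(L|R4)·P(R4)
      = 0.0406·0.249 + 0.0575·0.339 + 0.2326·0.146 + 0.1155·0.266
      = 0.0101094 + 0.0194925 + 0.0339596 + 0.030723 = 0.0942845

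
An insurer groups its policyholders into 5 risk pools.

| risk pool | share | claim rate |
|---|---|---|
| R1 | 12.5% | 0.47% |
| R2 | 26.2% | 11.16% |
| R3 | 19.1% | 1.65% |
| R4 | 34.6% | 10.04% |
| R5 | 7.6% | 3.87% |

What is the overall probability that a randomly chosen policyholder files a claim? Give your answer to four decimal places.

P(C) = P(C|R1)·P(R1) + P(C|R2)·P(R2) + P(C|R3)·P(R3) + P(C|R4)·P(R4) + P(C|R5)·P(R5)
      = 0.0047·0.125 + 0.1116·0.262 + 0.0165·0.191 + 0.1004·0.346 + 0.0387·0.076
      = 0.0005875 + 0.0292392 + 0.0031515 + 0.0347384 + 0.0029412 = 0.0706578

0.0707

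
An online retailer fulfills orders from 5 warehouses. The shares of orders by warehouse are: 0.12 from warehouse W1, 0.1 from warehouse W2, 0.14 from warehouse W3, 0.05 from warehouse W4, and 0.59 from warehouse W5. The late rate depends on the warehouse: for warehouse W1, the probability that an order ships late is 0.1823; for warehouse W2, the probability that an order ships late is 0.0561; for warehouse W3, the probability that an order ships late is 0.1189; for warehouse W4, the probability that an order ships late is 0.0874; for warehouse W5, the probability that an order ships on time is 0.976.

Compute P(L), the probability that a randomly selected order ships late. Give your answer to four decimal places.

P(L|W5) = 1 − 0.976 = 0.024.
P(L) = P(L|W1)·P(W1) + P(L|W2)·P(W2) + P(L|W3)·P(W3) + P(L|W4)·P(W4) + P(L|W5)·P(W5)
      = 0.1823·0.12 + 0.0561·0.1 + 0.1189·0.14 + 0.0874·0.05 + 0.024·0.59
      = 0.021876 + 0.00561 + 0.016646 + 0.00437 + 0.01416 = 0.062662

P(L) ≈ 0.0627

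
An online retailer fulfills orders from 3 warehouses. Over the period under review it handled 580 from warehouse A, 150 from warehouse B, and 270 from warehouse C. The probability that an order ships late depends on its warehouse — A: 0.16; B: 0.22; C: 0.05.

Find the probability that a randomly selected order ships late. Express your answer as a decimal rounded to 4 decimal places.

0.1393

Total: 580 + 150 + 270 = 1000.
P(A) = 580/1000 = 0.58. P(B) = 150/1000 = 0.15. P(C) = 270/1000 = 0.27.
By the law of total probability,
P(L) = P(L|A)·P(A) + P(L|B)·P(B) + P(L|C)·P(C)
      = 0.16·0.58 + 0.22·0.15 + 0.05·0.27
      = 0.0928 + 0.033 + 0.0135 = 0.1393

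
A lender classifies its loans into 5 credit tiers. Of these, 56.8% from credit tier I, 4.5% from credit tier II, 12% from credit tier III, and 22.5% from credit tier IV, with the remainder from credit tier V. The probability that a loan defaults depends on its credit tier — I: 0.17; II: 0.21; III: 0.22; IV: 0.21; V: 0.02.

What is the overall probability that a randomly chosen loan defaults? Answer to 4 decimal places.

P(V) = 1 − (0.568 + 0.045 + 0.12 + 0.225) = 0.042.
P(D) = P(D|I)·P(I) + P(D|II)·P(II) + P(D|III)·P(III) + P(D|IV)·P(IV) + P(D|V)·P(V)
      = 0.17·0.568 + 0.21·0.045 + 0.22·0.12 + 0.21·0.225 + 0.02·0.042
      = 0.09656 + 0.00945 + 0.0264 + 0.04725 + 0.00084 = 0.1805

0.1805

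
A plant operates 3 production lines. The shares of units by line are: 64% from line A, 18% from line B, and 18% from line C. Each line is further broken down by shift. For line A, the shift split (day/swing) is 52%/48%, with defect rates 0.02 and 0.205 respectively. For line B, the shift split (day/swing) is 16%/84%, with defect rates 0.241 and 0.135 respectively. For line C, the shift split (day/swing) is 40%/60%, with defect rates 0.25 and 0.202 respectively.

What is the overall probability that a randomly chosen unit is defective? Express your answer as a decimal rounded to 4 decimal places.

P(D) ≈ 0.1368

P(D|A) = 0.52·0.02 + 0.48·0.205 = 0.0104 + 0.0984 = 0.1088
P(D|B) = 0.16·0.241 + 0.84·0.135 = 0.03856 + 0.1134 = 0.15196
P(D|C) = 0.4·0.25 + 0.6·0.202 = 0.1 + 0.1212 = 0.2212
Then overall,
P(D) = 0.64·0.1088 + 0.18·0.15196 + 0.18·0.2212
      = 0.069632 + 0.0273528 + 0.039816 = 0.1368008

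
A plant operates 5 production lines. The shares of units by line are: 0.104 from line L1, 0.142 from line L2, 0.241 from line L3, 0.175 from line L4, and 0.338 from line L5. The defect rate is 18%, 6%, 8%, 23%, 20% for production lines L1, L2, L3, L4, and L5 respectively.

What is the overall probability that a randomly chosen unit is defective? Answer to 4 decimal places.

P(D) ≈ 0.1544

Using total probability over the partition,
P(D) = P(D|L1)·P(L1) + P(D|L2)·P(L2) + P(D|L3)·P(L3) + P(D|L4)·P(L4) + P(D|L5)·P(L5)
      = 0.18·0.104 + 0.06·0.142 + 0.08·0.241 + 0.23·0.175 + 0.2·0.338
      = 0.01872 + 0.00852 + 0.01928 + 0.04025 + 0.0676 = 0.15437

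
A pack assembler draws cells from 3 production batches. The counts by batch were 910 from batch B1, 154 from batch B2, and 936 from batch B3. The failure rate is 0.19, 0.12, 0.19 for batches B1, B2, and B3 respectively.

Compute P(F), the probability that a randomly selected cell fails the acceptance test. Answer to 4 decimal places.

0.1846

Total: 910 + 154 + 936 = 2000.
P(B1) = 910/2000 = 0.455. P(B2) = 154/2000 = 0.077. P(B3) = 936/2000 = 0.468.
By the law of total probability,
P(F) = P(F|B1)·P(B1) + P(F|B2)·P(B2) + P(F|B3)·P(B3)
      = 0.19·0.455 + 0.12·0.077 + 0.19·0.468
      = 0.08645 + 0.00924 + 0.08892 = 0.18461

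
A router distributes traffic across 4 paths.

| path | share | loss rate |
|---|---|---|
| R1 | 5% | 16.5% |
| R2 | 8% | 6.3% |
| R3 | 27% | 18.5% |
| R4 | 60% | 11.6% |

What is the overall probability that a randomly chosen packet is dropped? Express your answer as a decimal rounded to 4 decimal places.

P(L) ≈ 0.1328

Summing over the partition,
P(L) = P(L|R1)·P(R1) + P(L|R2)·P(R2) + P(L|R3)·P(R3) + P(L|R4)·P(R4)
      = 0.165·0.05 + 0.063·0.08 + 0.185·0.27 + 0.116·0.6
      = 0.00825 + 0.00504 + 0.04995 + 0.0696 = 0.13284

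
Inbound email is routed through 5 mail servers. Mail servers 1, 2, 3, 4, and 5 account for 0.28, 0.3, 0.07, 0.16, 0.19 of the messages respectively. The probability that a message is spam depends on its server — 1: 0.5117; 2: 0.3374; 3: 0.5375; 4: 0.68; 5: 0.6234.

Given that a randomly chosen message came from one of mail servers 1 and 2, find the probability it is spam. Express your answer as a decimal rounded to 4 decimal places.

Let J = {1, 2}.
P(J) = 0.28 + 0.3 = 0.58.
P(S ∩ J) = 0.5117·0.28 + 0.3374·0.3 = 0.143276 + 0.10122 = 0.244496.
P(S | J) = 0.244496 / 0.58 = 0.421545…

P(S|J) ≈ 0.4215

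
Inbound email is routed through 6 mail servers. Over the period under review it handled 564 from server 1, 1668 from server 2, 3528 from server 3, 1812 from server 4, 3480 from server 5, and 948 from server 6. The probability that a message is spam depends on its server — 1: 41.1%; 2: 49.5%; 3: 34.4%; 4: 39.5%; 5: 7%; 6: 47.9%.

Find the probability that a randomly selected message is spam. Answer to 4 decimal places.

P(S) ≈ 0.3070

Total: 564 + 1668 + 3528 + 1812 + 3480 + 948 = 12000.
P(1) = 564/12000 = 0.047. P(2) = 1668/12000 = 0.139. P(3) = 3528/12000 = 0.294. P(4) = 1812/12000 = 0.151. P(5) = 3480/12000 = 0.29. P(6) = 948/12000 = 0.079.
Using total probability over the partition,
P(S) = P(S|1)·P(1) + P(S|2)·P(2) + P(S|3)·P(3) + P(S|4)·P(4) + P(S|5)·P(5) + P(S|6)·P(6)
      = 0.411·0.047 + 0.495·0.139 + 0.344·0.294 + 0.395·0.151 + 0.07·0.29 + 0.479·0.079
      = 0.019317 + 0.068805 + 0.101136 + 0.059645 + 0.0203 + 0.037841 = 0.307044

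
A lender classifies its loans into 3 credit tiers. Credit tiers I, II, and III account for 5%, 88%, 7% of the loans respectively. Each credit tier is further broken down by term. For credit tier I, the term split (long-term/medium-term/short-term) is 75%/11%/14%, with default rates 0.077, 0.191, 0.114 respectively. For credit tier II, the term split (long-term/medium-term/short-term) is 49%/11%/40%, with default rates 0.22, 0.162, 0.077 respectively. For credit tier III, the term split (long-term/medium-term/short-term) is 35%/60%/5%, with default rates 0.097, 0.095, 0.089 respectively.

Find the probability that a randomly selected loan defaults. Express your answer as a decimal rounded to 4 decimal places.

0.1491

P(D|I) = 0.75·0.077 + 0.11·0.191 + 0.14·0.114 = 0.05775 + 0.02101 + 0.01596 = 0.09472
P(D|II) = 0.49·0.22 + 0.11·0.162 + 0.4·0.077 = 0.1078 + 0.01782 + 0.0308 = 0.15642
P(D|III) = 0.35·0.097 + 0.6·0.095 + 0.05·0.089 = 0.03395 + 0.057 + 0.00445 = 0.0954
Then overall,
P(D) = 0.05·0.09472 + 0.88·0.15642 + 0.07·0.0954
      = 0.004736 + 0.1376496 + 0.006678 = 0.1490636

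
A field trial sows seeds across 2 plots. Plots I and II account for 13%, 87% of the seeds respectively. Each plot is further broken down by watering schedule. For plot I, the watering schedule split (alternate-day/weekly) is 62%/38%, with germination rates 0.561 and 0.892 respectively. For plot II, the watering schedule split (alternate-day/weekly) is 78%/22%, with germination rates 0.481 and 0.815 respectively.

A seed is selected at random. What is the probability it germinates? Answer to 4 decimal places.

P(G|I) = 0.62·0.561 + 0.38·0.892 = 0.34782 + 0.33896 = 0.68678
P(G|II) = 0.78·0.481 + 0.22·0.815 = 0.37518 + 0.1793 = 0.55448
Then overall,
P(G) = 0.13·0.68678 + 0.87·0.55448
      = 0.0892814 + 0.4823976 = 0.571679

P(G) ≈ 0.5717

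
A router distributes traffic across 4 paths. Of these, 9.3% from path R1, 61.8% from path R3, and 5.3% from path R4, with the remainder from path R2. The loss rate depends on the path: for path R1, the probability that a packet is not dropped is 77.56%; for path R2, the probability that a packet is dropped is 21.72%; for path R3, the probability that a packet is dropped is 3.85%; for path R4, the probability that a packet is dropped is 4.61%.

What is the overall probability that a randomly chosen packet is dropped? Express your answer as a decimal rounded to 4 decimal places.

P(R2) = 1 − (0.093 + 0.618 + 0.053) = 0.236.
P(L|R1) = 1 − 0.7756 = 0.2244.
P(L) = P(L|R1)·P(R1) + P(L|R2)·P(R2) + P(L|R3)·P(R3) + P(L|R4)·P(R4)
      = 0.2244·0.093 + 0.2172·0.236 + 0.0385·0.618 + 0.0461·0.053
      = 0.0208692 + 0.0512592 + 0.023793 + 0.0024433 = 0.0983647

0.0984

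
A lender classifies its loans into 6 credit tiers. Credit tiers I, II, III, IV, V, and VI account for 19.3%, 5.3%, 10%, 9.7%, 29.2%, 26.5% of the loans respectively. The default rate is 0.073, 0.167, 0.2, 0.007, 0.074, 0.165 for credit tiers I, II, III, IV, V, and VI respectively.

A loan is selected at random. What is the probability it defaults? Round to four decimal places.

P(D) ≈ 0.1090

Summing over the partition,
P(D) = P(D|I)·P(I) + P(D|II)·P(II) + P(D|III)·P(III) + P(D|IV)·P(IV) + P(D|V)·P(V) + P(D|VI)·P(VI)
      = 0.073·0.193 + 0.167·0.053 + 0.2·0.1 + 0.007·0.097 + 0.074·0.292 + 0.165·0.265
      = 0.014089 + 0.008851 + 0.02 + 0.000679 + 0.021608 + 0.043725 = 0.108952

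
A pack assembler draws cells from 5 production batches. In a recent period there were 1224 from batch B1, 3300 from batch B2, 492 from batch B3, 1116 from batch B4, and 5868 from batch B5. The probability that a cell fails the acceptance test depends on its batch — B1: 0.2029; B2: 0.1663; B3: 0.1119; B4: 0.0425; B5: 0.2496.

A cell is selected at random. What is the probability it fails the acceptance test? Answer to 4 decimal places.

P(F) ≈ 0.1970

Total: 1224 + 3300 + 492 + 1116 + 5868 = 12000.
P(B1) = 1224/12000 = 0.102. P(B2) = 3300/12000 = 0.275. P(B3) = 492/12000 = 0.041. P(B4) = 1116/12000 = 0.093. P(B5) = 5868/12000 = 0.489.
Summing over the partition,
P(F) = P(F|B1)·P(B1) + P(F|B2)·P(B2) + P(F|B3)·P(B3) + P(F|B4)·P(B4) + P(F|B5)·P(B5)
      = 0.2029·0.102 + 0.1663·0.275 + 0.1119·0.041 + 0.0425·0.093 + 0.2496·0.489
      = 0.0206958 + 0.0457325 + 0.0045879 + 0.0039525 + 0.1220544 = 0.1970231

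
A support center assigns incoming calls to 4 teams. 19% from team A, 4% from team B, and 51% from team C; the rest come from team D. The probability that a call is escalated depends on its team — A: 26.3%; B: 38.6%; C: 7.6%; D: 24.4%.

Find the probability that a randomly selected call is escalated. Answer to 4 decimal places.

P(D) = 1 − (0.19 + 0.04 + 0.51) = 0.26.
Summing over the partition,
P(E) = P(E|A)·P(A) + P(E|B)·P(B) + P(E|C)·P(C) + P(E|D)·P(D)
      = 0.263·0.19 + 0.386·0.04 + 0.076·0.51 + 0.244·0.26
      = 0.04997 + 0.01544 + 0.03876 + 0.06344 = 0.16761

P(E) ≈ 0.1676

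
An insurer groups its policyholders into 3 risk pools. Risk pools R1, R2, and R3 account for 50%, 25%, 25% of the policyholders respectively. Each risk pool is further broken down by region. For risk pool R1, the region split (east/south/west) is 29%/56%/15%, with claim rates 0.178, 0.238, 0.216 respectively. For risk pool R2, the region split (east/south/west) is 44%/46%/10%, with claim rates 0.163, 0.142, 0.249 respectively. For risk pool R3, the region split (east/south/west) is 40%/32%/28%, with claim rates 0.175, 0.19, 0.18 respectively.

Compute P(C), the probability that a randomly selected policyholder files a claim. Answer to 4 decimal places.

P(C) ≈ 0.1944

P(C|R1) = 0.29·0.178 + 0.56·0.238 + 0.15·0.216 = 0.05162 + 0.13328 + 0.0324 = 0.2173
P(C|R2) = 0.44·0.163 + 0.46·0.142 + 0.1·0.249 = 0.07172 + 0.06532 + 0.0249 = 0.16194
P(C|R3) = 0.4·0.175 + 0.32·0.19 + 0.28·0.18 = 0.07 + 0.0608 + 0.0504 = 0.1812
Then overall,
P(C) = 0.5·0.2173 + 0.25·0.16194 + 0.25·0.1812
      = 0.10865 + 0.040485 + 0.0453 = 0.194435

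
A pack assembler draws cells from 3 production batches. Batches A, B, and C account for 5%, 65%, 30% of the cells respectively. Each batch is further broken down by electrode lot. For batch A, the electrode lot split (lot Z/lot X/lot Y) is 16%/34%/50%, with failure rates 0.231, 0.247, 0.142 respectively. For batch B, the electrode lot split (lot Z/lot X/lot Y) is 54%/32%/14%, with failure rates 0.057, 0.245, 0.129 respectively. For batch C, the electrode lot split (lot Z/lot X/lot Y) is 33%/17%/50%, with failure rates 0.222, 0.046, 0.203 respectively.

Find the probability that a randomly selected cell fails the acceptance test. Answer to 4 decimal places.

0.1471

P(F|A) = 0.16·0.231 + 0.34·0.247 + 0.5·0.142 = 0.03696 + 0.08398 + 0.071 = 0.19194
P(F|B) = 0.54·0.057 + 0.32·0.245 + 0.14·0.129 = 0.03078 + 0.0784 + 0.01806 = 0.12724
P(F|C) = 0.33·0.222 + 0.17·0.046 + 0.5·0.203 = 0.07326 + 0.00782 + 0.1015 = 0.18258
By total probability over the outer partition,
P(F) = 0.05·0.19194 + 0.65·0.12724 + 0.3·0.18258
      = 0.009597 + 0.082706 + 0.054774 = 0.147077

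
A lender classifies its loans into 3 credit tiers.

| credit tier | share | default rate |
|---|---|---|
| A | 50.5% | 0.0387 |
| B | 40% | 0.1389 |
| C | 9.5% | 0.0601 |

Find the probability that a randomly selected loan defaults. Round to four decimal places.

P(D) ≈ 0.0808

Summing over the partition,
P(D) = P(D|A)·P(A) + P(D|B)·P(B) + P(D|C)·P(C)
      = 0.0387·0.505 + 0.1389·0.4 + 0.0601·0.095
      = 0.0195435 + 0.05556 + 0.0057095 = 0.080813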